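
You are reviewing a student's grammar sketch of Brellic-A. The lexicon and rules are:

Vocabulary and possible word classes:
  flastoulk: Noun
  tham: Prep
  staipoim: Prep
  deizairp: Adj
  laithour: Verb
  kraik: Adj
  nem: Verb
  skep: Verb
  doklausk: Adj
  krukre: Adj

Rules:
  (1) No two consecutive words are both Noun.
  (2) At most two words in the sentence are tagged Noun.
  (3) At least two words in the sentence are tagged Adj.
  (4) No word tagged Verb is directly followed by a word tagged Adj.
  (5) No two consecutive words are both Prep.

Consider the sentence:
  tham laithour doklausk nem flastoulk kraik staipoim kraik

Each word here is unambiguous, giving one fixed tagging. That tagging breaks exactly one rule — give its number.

Fixed tagging: Prep Verb Adj Verb Noun Adj Prep Adj.
Applying the rules: R1 ok, R2 ok, R3 ok, R4 fails, R5 ok.
Only rule 4 fails.

4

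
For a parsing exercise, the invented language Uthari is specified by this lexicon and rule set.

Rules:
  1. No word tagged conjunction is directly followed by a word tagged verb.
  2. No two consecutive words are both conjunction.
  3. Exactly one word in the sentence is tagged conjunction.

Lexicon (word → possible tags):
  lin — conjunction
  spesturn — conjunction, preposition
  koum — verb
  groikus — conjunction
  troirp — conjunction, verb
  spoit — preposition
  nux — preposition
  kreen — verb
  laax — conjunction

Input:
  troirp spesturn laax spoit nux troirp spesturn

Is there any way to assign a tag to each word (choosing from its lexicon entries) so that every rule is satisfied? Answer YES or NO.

Candidates per position — 1:troirp {conjunction,verb}; 2:spesturn {conjunction,preposition}; 3:laax {conjunction}; 4:spoit {preposition}; 5:nux {preposition}; 6:troirp {conjunction,verb}; 7:spesturn {conjunction,preposition}.
One satisfying assignment: verb preposition conjunction preposition preposition verb preposition.
Check: rule 1 ok; rule 2 ok; rule 3 ok.

YES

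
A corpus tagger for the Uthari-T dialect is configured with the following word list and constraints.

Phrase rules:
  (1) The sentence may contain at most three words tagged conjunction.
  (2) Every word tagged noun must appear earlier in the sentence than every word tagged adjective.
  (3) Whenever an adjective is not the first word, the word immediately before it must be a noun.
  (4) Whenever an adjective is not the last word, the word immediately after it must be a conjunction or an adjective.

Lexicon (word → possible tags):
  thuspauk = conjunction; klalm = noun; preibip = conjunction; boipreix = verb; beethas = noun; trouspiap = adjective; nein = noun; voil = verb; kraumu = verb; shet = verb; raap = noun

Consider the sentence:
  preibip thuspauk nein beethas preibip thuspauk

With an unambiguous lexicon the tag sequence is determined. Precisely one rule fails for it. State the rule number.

Fixed tagging: conjunction conjunction noun noun conjunction conjunction.
Checking each rule: R1 violated, R2 holds, R3 holds, R4 holds.
Only rule 1 fails.

1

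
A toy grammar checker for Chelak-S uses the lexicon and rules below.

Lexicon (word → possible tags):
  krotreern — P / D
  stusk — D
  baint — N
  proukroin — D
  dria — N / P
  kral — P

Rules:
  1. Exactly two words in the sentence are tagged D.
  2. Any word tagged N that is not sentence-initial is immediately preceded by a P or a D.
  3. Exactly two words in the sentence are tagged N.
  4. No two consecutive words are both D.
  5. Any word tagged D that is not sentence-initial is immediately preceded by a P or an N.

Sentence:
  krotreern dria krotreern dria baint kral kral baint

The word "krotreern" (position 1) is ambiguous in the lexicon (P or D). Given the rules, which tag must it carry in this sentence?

D

Candidates per position — 1:krotreern {P,D}; 2:dria {N,P}; 3:krotreern {P,D}; 4:dria {N,P}; 5:baint {N}; 6:kral {P}; 7:kral {P}; 8:baint {N}.
Word 1 cannot be P — rule 1 would then fail for every completion. It is D.
Word 2 cannot be N — rule 3 would then fail for every completion. It is P.
Word 3 cannot be P — rule 1 would then fail for every completion. It is D.
Word 4 cannot be N — rule 2 would then fail for every completion. It is P.
So the tagging must be: D P D P N P P N.
Verifying each rule — rule 1 holds; rule 2 holds; rule 3 holds; rule 4 holds; rule 5 holds.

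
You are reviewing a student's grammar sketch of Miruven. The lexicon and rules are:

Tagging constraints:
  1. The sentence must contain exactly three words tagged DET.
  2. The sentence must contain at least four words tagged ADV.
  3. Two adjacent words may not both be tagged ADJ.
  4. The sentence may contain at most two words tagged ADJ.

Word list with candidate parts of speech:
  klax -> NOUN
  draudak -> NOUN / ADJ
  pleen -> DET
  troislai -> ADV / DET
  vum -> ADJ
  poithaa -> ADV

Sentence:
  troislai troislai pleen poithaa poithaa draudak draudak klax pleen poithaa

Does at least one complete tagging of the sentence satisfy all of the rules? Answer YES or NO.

YES

Candidates per position — 1:troislai {ADV,DET}; 2:troislai {ADV,DET}; 3:pleen {DET}; 4:poithaa {ADV}; 5:poithaa {ADV}; 6:draudak {NOUN,ADJ}; 7:draudak {NOUN,ADJ}; 8:klax {NOUN}; 9:pleen {DET}; 10:poithaa {ADV}.
One satisfying assignment: ADV DET DET ADV ADV NOUN ADJ NOUN DET ADV.
Check: rule 1 ✓; rule 2 ✓; rule 3 ✓; rule 4 ✓.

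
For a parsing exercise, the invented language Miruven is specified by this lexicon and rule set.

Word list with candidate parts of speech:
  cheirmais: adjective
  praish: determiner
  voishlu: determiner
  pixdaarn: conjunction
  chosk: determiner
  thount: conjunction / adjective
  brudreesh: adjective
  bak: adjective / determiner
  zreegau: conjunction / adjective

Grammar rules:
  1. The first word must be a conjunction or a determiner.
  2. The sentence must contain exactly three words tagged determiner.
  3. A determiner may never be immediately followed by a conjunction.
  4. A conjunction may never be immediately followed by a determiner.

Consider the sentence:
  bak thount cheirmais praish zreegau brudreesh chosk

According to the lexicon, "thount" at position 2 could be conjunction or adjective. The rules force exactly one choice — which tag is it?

adjective

Candidates per position — 1:bak {adjective,determiner}; 2:thount {conjunction,adjective}; 3:cheirmais {adjective}; 4:praish {determiner}; 5:zreegau {conjunction,adjective}; 6:brudreesh {adjective}; 7:chosk {determiner}.
Position 1: adjective is ruled out by rule 1; that leaves determiner.
Position 2: conjunction is ruled out by rule 3; that leaves adjective.
Position 5: conjunction is ruled out by rule 3; that leaves adjective.
The only consistent sequence is: determiner adjective adjective determiner adjective adjective determiner.
Checking: rule 1 satisfied; rule 2 satisfied; rule 3 satisfied; rule 4 satisfied.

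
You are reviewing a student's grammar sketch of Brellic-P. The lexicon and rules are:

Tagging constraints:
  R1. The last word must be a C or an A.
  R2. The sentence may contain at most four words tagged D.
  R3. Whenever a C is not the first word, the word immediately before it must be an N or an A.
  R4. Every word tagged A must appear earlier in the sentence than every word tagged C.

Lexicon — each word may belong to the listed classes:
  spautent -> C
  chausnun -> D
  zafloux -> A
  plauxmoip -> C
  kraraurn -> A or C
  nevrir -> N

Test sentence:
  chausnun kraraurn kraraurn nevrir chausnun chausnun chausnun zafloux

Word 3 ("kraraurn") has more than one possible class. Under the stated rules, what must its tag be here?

Candidates per position — 1:chausnun {D}; 2:kraraurn {A,C}; 3:kraraurn {A,C}; 4:nevrir {N}; 5:chausnun {D}; 6:chausnun {D}; 7:chausnun {D}; 8:zafloux {A}.
At position 2, choosing C makes rule 3 impossible to satisfy; hence A.
At position 3, choosing C makes rule 4 impossible to satisfy; hence A.
The unique satisfying tagging is: D A A N D D D A.
Verifying each rule — rule 1 holds; rule 2 holds; rule 3 holds; rule 4 holds.

A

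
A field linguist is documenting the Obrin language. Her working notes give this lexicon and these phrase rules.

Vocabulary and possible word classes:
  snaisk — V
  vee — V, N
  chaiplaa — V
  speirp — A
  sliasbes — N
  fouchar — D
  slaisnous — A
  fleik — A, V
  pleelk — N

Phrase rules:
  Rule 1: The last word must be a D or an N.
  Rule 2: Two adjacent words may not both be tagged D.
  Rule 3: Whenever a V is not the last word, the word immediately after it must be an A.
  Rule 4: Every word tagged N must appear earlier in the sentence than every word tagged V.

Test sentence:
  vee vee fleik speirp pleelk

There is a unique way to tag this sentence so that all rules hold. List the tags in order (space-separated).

N N A A N

Candidates per position — 1:vee {V,N}; 2:vee {V,N}; 3:fleik {A,V}; 4:speirp {A}; 5:pleelk {N}.
Word 1 cannot be V — rule 3 would then fail for every completion. It is N.
Word 2 cannot be V — rule 4 would then fail for every completion. It is N.
Word 3 cannot be V — rule 4 would then fail for every completion. It is A.
That leaves exactly one tagging: N N A A N.
Check: rule 1 satisfied; rule 2 satisfied; rule 3 satisfied; rule 4 satisfied.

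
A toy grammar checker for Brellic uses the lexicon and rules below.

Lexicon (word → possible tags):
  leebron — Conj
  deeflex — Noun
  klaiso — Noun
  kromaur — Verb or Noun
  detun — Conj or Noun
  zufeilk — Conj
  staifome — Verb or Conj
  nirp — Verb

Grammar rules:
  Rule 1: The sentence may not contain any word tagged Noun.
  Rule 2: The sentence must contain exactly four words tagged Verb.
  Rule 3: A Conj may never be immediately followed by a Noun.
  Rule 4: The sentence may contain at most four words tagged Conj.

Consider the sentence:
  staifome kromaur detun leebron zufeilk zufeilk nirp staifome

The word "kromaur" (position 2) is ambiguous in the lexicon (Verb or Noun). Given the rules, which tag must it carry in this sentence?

Candidates per position — 1:staifome {Verb,Conj}; 2:kromaur {Verb,Noun}; 3:detun {Conj,Noun}; 4:leebron {Conj}; 5:zufeilk {Conj}; 6:zufeilk {Conj}; 7:nirp {Verb}; 8:staifome {Verb,Conj}.
Word 1 cannot be Conj — rule 2 would then fail for every completion. It is Verb.
Word 2 cannot be Noun — rule 1 would then fail for every completion. It is Verb.
Word 3 cannot be Noun — rule 1 would then fail for every completion. It is Conj.
Word 8 cannot be Conj — rule 2 would then fail for every completion. It is Verb.
The unique satisfying tagging is: Verb Verb Conj Conj Conj Conj Verb Verb.
Checking: rule 1 ok; rule 2 ok; rule 3 ok; rule 4 ok.

Verb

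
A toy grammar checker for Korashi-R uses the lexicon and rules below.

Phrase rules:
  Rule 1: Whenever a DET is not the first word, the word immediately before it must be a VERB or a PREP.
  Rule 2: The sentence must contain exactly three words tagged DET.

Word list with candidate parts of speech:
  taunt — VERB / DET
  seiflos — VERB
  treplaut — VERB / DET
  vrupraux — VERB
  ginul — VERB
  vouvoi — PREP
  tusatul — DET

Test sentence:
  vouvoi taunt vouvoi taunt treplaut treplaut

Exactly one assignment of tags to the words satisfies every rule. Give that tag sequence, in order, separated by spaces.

PREP DET PREP DET VERB DET

Candidates per position — 1:vouvoi {PREP}; 2:taunt {VERB,DET}; 3:vouvoi {PREP}; 4:taunt {VERB,DET}; 5:treplaut {VERB,DET}; 6:treplaut {VERB,DET}.
The remaining ambiguous positions (2, 4, 5, 6) are resolved jointly — only one combination satisfies every rule.
So the tagging must be: PREP DET PREP DET VERB DET.
Checking: rule 1 satisfied; rule 2 satisfied.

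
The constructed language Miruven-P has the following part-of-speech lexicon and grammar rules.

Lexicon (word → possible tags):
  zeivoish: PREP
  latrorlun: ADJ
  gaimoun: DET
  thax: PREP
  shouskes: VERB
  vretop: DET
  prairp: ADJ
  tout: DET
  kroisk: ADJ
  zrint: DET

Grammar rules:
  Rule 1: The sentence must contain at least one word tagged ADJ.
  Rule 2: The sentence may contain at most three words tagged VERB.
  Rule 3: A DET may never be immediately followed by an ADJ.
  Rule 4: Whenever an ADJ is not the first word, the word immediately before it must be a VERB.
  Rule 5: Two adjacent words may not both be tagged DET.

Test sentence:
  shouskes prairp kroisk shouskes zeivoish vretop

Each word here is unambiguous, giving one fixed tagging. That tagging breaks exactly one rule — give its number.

4

Fixed tagging: VERB ADJ ADJ VERB PREP DET.
Applying the rules: R1 holds, R2 holds, R3 holds, R4 violated, R5 holds.
Only rule 4 fails.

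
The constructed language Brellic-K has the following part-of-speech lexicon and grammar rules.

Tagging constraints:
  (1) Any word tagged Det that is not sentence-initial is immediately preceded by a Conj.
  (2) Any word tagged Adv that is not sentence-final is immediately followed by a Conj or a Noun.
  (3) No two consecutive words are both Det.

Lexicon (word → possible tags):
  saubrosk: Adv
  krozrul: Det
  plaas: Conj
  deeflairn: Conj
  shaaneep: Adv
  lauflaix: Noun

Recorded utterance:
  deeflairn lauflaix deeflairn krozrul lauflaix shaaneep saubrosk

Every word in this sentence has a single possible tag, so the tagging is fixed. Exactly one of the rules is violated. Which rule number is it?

Fixed tagging: Conj Noun Conj Det Noun Adv Adv.
Checking each rule: R1 holds, R2 violated, R3 holds.
Only rule 2 fails.

2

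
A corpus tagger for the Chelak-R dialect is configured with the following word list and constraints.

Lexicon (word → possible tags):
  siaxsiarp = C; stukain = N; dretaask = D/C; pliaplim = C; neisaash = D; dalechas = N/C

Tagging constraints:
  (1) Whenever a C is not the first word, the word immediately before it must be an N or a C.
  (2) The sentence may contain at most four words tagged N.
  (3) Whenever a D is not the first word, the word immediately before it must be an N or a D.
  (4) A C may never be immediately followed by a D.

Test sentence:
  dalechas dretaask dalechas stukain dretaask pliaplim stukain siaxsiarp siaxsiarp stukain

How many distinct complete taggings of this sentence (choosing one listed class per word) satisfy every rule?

3

Candidates per position — 1:dalechas {N,C}; 2:dretaask {D,C}; 3:dalechas {N,C}; 4:stukain {N}; 5:dretaask {D,C}; 6:pliaplim {C}; 7:stukain {N}; 8:siaxsiarp {C}; 9:siaxsiarp {C}; 10:stukain {N}.
There are 16 candidate sequences in total.
The sequences that satisfy every rule: N C C N C C N C C N; C C N N C C N C C N; C C C N C C N C C N.
Count = 3.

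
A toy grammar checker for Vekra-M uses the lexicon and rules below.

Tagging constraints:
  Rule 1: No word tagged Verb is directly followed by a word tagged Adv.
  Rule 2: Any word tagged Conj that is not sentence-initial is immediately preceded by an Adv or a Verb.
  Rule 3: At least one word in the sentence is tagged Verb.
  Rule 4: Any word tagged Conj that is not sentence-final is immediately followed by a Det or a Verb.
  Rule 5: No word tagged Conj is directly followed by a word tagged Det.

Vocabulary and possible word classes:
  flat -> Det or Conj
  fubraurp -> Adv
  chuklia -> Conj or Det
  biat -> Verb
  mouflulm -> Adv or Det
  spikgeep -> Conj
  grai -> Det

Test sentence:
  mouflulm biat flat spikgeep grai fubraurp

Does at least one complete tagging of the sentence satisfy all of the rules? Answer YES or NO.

NO

Candidates per position — 1:mouflulm {Adv,Det}; 2:biat {Verb}; 3:flat {Det,Conj}; 4:spikgeep {Conj}; 5:grai {Det}; 6:fubraurp {Adv}.
Rule 2 cannot be satisfied by any choice of tags from the lexicon.
So there is no consistent tagging.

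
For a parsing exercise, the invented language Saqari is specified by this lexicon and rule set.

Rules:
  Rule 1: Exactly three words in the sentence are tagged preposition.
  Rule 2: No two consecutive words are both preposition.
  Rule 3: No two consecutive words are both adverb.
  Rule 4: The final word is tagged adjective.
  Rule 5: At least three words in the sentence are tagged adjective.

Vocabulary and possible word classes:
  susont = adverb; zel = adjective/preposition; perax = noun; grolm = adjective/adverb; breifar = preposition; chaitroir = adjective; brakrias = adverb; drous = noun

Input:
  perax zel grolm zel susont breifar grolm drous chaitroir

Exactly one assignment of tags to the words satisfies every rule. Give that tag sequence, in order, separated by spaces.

Candidates per position — 1:perax {noun}; 2:zel {adjective,preposition}; 3:grolm {adjective,adverb}; 4:zel {adjective,preposition}; 5:susont {adverb}; 6:breifar {preposition}; 7:grolm {adjective,adverb}; 8:drous {noun}; 9:chaitroir {adjective}.
Position 2: adjective is ruled out by rule 1; that leaves preposition.
Position 4: adjective is ruled out by rule 1; that leaves preposition.
Position 7: adverb is ruled out by rule 5; that leaves adjective.
Position 3: adverb is ruled out by rule 5; that leaves adjective.
So the tagging must be: noun preposition adjective preposition adverb preposition adjective noun adjective.
Check: rule 1 ok; rule 2 ok; rule 3 ok; rule 4 ok; rule 5 ok.

noun preposition adjective preposition adverb preposition adjective noun adjective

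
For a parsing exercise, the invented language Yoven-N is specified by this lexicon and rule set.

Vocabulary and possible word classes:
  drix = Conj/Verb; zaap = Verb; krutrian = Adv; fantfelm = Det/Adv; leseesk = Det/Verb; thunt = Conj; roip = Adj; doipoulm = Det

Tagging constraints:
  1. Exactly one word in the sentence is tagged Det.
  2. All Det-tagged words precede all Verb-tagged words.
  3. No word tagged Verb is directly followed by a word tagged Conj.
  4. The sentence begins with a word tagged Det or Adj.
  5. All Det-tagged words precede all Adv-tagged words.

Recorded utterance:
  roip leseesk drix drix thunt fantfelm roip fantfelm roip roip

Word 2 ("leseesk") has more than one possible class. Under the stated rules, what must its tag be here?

Det

Candidates per position — 1:roip {Adj}; 2:leseesk {Det,Verb}; 3:drix {Conj,Verb}; 4:drix {Conj,Verb}; 5:thunt {Conj}; 6:fantfelm {Det,Adv}; 7:roip {Adj}; 8:fantfelm {Det,Adv}; 9:roip {Adj}; 10:roip {Adj}.
Word 2 cannot be Verb — rule 3 would then fail for every completion. It is Det.
Word 3 cannot be Verb — rule 3 would then fail for every completion. It is Conj.
Word 4 cannot be Verb — rule 3 would then fail for every completion. It is Conj.
Word 6 cannot be Det — rule 1 would then fail for every completion. It is Adv.
Word 8 cannot be Det — rule 1 would then fail for every completion. It is Adv.
That leaves exactly one tagging: Adj Det Conj Conj Conj Adv Adj Adv Adj Adj.
Rule-by-rule: rule 1 ok; rule 2 ok; rule 3 ok; rule 4 ok; rule 5 ok.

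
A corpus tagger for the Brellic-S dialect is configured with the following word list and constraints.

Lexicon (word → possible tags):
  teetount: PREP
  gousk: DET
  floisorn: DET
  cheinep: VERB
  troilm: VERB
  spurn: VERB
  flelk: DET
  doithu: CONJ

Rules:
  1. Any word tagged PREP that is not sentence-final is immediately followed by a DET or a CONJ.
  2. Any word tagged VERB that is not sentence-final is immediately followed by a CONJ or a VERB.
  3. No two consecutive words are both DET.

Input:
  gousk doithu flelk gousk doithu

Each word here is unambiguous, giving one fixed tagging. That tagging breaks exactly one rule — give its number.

Fixed tagging: DET CONJ DET DET CONJ.
Checking each rule: R1 pass, R2 pass, R3 fail.
Only rule 3 fails.

3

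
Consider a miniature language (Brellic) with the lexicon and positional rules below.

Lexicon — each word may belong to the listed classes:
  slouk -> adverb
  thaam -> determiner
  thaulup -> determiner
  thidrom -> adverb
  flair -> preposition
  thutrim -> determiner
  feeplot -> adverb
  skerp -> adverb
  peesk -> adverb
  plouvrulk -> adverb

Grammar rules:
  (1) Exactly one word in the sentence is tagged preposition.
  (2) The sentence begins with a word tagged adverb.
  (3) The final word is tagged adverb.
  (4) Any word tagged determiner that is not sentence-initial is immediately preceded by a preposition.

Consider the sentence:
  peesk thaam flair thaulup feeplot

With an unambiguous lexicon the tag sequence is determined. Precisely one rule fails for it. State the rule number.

4

Fixed tagging: adverb determiner preposition determiner adverb.
Rule check: R1 ok, R2 ok, R3 ok, R4 fails.
Only rule 4 fails.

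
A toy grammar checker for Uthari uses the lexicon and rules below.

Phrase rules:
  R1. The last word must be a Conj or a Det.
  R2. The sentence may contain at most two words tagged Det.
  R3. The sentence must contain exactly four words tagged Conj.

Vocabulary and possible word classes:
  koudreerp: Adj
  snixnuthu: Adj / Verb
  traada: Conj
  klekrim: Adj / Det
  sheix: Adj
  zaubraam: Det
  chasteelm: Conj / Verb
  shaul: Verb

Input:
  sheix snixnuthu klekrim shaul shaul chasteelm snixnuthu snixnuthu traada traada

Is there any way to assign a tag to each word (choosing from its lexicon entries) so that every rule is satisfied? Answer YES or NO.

NO

Candidates per position — 1:sheix {Adj}; 2:snixnuthu {Adj,Verb}; 3:klekrim {Adj,Det}; 4:shaul {Verb}; 5:shaul {Verb}; 6:chasteelm {Conj,Verb}; 7:snixnuthu {Adj,Verb}; 8:snixnuthu {Adj,Verb}; 9:traada {Conj}; 10:traada {Conj}.
Rule 3 cannot be satisfied by any choice of tags from the lexicon.
So there is no consistent tagging.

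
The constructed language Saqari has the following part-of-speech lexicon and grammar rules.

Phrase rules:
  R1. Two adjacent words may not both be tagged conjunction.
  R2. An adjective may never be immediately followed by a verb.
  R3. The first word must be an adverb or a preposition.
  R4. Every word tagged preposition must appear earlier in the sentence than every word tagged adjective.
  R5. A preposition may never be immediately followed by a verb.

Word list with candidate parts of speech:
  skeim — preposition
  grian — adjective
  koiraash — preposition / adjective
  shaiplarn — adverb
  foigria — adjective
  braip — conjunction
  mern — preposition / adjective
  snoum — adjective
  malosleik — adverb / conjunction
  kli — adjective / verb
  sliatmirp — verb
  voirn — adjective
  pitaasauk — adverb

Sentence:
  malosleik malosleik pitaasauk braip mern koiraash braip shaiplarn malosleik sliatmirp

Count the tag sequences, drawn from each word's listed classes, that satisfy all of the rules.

Candidates per position — 1:malosleik {adverb,conjunction}; 2:malosleik {adverb,conjunction}; 3:pitaasauk {adverb}; 4:braip {conjunction}; 5:mern {preposition,adjective}; 6:koiraash {preposition,adjective}; 7:braip {conjunction}; 8:shaiplarn {adverb}; 9:malosleik {adverb,conjunction}; 10:sliatmirp {verb}.
There are 32 candidate sequences in total.
Checking each against the rules leaves 12 sequences.
Count = 12.

12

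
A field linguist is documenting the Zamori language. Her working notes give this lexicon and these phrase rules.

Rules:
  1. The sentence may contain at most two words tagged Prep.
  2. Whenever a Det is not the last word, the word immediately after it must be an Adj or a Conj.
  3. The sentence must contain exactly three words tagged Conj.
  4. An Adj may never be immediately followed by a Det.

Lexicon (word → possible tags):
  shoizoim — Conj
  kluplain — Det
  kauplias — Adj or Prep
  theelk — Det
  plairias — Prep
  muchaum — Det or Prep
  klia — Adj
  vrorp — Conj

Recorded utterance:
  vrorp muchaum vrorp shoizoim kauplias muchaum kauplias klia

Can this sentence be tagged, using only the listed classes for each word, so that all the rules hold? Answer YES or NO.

YES

Candidates per position — 1:vrorp {Conj}; 2:muchaum {Det,Prep}; 3:vrorp {Conj}; 4:shoizoim {Conj}; 5:kauplias {Adj,Prep}; 6:muchaum {Det,Prep}; 7:kauplias {Adj,Prep}; 8:klia {Adj}.
One satisfying assignment: Conj Det Conj Conj Prep Det Adj Adj.
Check: rule 1 satisfied; rule 2 satisfied; rule 3 satisfied; rule 4 satisfied.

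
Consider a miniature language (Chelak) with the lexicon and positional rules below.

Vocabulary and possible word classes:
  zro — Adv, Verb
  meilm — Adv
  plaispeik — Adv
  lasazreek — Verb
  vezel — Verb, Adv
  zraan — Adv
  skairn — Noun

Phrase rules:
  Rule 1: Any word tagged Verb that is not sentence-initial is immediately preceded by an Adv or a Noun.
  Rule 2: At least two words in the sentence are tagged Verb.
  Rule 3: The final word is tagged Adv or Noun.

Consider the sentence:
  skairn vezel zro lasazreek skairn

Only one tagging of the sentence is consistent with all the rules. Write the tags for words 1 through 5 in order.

Candidates per position — 1:skairn {Noun}; 2:vezel {Verb,Adv}; 3:zro {Adv,Verb}; 4:lasazreek {Verb}; 5:skairn {Noun}.
Position 3: Verb is ruled out by rule 1; that leaves Adv.
Position 2: Adv is ruled out by rule 2; that leaves Verb.
The unique satisfying tagging is: Noun Verb Adv Verb Noun.
Rule-by-rule: rule 1 holds; rule 2 holds; rule 3 holds.

Noun Verb Adv Verb Noun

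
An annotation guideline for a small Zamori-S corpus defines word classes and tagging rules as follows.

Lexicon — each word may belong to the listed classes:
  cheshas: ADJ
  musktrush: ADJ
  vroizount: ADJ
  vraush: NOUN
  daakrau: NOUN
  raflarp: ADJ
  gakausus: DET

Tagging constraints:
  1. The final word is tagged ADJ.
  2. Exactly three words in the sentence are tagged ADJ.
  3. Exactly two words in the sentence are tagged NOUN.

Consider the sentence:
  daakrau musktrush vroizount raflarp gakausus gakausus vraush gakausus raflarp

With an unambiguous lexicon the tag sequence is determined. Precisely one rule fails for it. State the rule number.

2

Fixed tagging: NOUN ADJ ADJ ADJ DET DET NOUN DET ADJ.
Checking each rule: R1 holds, R2 violated, R3 holds.
Only rule 2 fails.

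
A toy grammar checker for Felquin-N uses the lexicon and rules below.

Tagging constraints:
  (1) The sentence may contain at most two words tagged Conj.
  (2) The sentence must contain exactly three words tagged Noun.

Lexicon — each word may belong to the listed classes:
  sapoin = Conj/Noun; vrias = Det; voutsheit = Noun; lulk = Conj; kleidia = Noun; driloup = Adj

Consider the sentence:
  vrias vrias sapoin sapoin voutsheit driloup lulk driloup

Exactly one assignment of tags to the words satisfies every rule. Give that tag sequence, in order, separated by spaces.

Candidates per position — 1:vrias {Det}; 2:vrias {Det}; 3:sapoin {Conj,Noun}; 4:sapoin {Conj,Noun}; 5:voutsheit {Noun}; 6:driloup {Adj}; 7:lulk {Conj}; 8:driloup {Adj}.
At position 3, choosing Conj makes rule 2 impossible to satisfy; hence Noun.
At position 4, choosing Conj makes rule 2 impossible to satisfy; hence Noun.
That leaves exactly one tagging: Det Det Noun Noun Noun Adj Conj Adj.
Check: rule 1 ✓; rule 2 ✓.

Det Det Noun Noun Noun Adj Conj Adj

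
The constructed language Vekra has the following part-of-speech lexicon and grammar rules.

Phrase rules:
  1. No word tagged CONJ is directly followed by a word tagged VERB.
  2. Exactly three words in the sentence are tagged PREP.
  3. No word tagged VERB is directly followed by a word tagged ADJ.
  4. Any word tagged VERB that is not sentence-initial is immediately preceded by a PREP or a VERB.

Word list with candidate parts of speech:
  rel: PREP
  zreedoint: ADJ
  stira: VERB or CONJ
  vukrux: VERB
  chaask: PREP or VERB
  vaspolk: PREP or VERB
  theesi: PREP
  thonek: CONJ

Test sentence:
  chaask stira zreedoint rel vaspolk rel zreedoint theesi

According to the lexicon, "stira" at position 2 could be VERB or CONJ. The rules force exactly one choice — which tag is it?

Candidates per position — 1:chaask {PREP,VERB}; 2:stira {VERB,CONJ}; 3:zreedoint {ADJ}; 4:rel {PREP}; 5:vaspolk {PREP,VERB}; 6:rel {PREP}; 7:zreedoint {ADJ}; 8:theesi {PREP}.
At position 1, choosing PREP makes rule 2 impossible to satisfy; hence VERB.
At position 2, choosing VERB makes rule 3 impossible to satisfy; hence CONJ.
At position 5, choosing PREP makes rule 2 impossible to satisfy; hence VERB.
The only consistent sequence is: VERB CONJ ADJ PREP VERB PREP ADJ PREP.
Verifying each rule — rule 1 ✓; rule 2 ✓; rule 3 ✓; rule 4 ✓.

CONJ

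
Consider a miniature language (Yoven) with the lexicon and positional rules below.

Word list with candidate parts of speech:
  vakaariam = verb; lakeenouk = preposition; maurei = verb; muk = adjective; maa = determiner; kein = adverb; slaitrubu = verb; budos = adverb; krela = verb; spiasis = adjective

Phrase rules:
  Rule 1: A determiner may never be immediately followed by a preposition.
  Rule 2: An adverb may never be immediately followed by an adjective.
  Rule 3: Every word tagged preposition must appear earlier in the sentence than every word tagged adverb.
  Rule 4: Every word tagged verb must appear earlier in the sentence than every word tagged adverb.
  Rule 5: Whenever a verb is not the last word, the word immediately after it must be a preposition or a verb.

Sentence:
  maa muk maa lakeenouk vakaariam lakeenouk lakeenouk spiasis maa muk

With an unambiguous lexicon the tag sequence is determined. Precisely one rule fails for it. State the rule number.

1

Fixed tagging: determiner adjective determiner preposition verb preposition preposition adjective determiner adjective.
Rule check: R1 ✗, R2 ✓, R3 ✓, R4 ✓, R5 ✓.
Only rule 1 fails.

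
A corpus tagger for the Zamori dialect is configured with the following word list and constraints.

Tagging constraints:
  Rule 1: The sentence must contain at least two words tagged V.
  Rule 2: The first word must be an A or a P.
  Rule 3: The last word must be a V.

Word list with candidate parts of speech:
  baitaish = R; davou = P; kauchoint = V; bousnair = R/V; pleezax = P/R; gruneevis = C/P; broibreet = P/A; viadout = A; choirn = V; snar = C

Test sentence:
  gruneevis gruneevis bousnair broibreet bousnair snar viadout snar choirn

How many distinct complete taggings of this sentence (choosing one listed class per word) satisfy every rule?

12

Candidates per position — 1:gruneevis {C,P}; 2:gruneevis {C,P}; 3:bousnair {R,V}; 4:broibreet {P,A}; 5:bousnair {R,V}; 6:snar {C}; 7:viadout {A}; 8:snar {C}; 9:choirn {V}.
There are 32 candidate sequences in total.
Checking each against the rules leaves 12 sequences.
Count = 12.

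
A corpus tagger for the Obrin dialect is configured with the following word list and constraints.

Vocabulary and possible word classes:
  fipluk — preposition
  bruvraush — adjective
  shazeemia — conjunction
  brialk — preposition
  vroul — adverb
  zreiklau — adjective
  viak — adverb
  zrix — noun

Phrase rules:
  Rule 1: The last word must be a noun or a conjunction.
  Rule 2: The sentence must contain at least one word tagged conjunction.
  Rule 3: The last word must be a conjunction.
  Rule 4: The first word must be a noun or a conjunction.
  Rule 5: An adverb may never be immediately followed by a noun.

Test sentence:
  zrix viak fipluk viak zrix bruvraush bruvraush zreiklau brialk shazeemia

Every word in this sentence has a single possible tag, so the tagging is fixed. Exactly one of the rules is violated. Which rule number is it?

Fixed tagging: noun adverb preposition adverb noun adjective adjective adjective preposition conjunction.
Checking each rule: R1 holds, R2 holds, R3 holds, R4 holds, R5 violated.
Only rule 5 fails.

5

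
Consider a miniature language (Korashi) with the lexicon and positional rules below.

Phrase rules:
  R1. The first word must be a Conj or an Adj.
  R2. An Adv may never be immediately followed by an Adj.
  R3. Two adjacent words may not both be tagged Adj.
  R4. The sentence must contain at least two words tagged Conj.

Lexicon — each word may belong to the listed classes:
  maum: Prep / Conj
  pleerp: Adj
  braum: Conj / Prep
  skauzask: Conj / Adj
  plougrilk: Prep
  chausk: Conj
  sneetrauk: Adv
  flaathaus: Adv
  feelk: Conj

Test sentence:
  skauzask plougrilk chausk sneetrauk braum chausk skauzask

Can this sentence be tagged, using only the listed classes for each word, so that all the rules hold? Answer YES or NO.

Candidates per position — 1:skauzask {Conj,Adj}; 2:plougrilk {Prep}; 3:chausk {Conj}; 4:sneetrauk {Adv}; 5:braum {Conj,Prep}; 6:chausk {Conj}; 7:skauzask {Conj,Adj}.
One satisfying assignment: Adj Prep Conj Adv Prep Conj Conj.
Rule-by-rule: rule 1 holds; rule 2 holds; rule 3 holds; rule 4 holds.

YES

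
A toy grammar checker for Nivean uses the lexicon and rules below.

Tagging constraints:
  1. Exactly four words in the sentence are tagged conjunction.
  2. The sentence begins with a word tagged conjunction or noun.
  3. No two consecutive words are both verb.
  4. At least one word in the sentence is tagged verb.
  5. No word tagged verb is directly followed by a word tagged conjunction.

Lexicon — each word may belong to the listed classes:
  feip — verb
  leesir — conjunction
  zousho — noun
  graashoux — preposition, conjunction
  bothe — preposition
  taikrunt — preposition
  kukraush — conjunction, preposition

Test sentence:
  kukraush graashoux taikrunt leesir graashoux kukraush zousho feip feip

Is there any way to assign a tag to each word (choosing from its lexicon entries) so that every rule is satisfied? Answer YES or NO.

Candidates per position — 1:kukraush {conjunction,preposition}; 2:graashoux {preposition,conjunction}; 3:taikrunt {preposition}; 4:leesir {conjunction}; 5:graashoux {preposition,conjunction}; 6:kukraush {conjunction,preposition}; 7:zousho {noun}; 8:feip {verb}; 9:feip {verb}.
Rule 3 cannot be satisfied by any choice of tags from the lexicon.
So there is no consistent tagging.

NO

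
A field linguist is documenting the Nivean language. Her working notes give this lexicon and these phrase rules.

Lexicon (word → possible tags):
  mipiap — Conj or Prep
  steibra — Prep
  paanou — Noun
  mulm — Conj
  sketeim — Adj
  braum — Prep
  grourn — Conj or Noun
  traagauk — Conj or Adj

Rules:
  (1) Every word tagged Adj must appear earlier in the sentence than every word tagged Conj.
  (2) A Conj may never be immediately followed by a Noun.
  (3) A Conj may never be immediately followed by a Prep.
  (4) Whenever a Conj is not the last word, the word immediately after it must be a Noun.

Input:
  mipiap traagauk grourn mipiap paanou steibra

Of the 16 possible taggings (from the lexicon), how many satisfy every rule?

Candidates per position — 1:mipiap {Conj,Prep}; 2:traagauk {Conj,Adj}; 3:grourn {Conj,Noun}; 4:mipiap {Conj,Prep}; 5:paanou {Noun}; 6:steibra {Prep}.
There are 16 candidate sequences in total.
The sequences that satisfy every rule: Prep Adj Noun Prep Noun Prep.
Count = 1.

1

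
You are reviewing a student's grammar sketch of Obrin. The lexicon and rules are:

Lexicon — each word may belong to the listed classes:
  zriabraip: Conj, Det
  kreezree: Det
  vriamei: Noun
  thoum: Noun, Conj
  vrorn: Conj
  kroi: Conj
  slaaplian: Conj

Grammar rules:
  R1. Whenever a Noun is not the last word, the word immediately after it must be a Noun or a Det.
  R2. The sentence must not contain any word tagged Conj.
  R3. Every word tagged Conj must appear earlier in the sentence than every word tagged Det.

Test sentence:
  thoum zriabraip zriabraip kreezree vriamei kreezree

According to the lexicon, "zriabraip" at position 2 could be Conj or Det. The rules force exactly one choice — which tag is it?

Candidates per position — 1:thoum {Noun,Conj}; 2:zriabraip {Conj,Det}; 3:zriabraip {Conj,Det}; 4:kreezree {Det}; 5:vriamei {Noun}; 6:kreezree {Det}.
Word 1 cannot be Conj — rule 2 would then fail for every completion. It is Noun.
Word 2 cannot be Conj — rule 1 would then fail for every completion. It is Det.
Word 3 cannot be Conj — rule 2 would then fail for every completion. It is Det.
The unique satisfying tagging is: Noun Det Det Det Noun Det.
Check: rule 1 holds; rule 2 holds; rule 3 holds.

Det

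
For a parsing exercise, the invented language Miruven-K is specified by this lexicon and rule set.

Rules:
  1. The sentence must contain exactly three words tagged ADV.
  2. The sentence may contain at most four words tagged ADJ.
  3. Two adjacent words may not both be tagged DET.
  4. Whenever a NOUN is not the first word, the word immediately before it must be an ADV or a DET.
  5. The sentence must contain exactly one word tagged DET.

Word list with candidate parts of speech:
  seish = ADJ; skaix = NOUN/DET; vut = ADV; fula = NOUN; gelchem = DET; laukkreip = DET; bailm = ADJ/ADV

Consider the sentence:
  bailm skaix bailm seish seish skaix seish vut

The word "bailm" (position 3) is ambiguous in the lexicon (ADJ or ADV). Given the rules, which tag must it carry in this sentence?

ADV

Candidates per position — 1:bailm {ADJ,ADV}; 2:skaix {NOUN,DET}; 3:bailm {ADJ,ADV}; 4:seish {ADJ}; 5:seish {ADJ}; 6:skaix {NOUN,DET}; 7:seish {ADJ}; 8:vut {ADV}.
Position 1: tagging it ADJ would leave rule 1 unsatisfiable, so it must be ADV.
Position 3: tagging it ADJ would leave rule 1 unsatisfiable, so it must be ADV.
Position 6: tagging it NOUN would leave rule 4 unsatisfiable, so it must be DET.
Position 2: tagging it DET would leave rule 5 unsatisfiable, so it must be NOUN.
The unique satisfying tagging is: ADV NOUN ADV ADJ ADJ DET ADJ ADV.
Check: rule 1 ✓; rule 2 ✓; rule 3 ✓; rule 4 ✓; rule 5 ✓.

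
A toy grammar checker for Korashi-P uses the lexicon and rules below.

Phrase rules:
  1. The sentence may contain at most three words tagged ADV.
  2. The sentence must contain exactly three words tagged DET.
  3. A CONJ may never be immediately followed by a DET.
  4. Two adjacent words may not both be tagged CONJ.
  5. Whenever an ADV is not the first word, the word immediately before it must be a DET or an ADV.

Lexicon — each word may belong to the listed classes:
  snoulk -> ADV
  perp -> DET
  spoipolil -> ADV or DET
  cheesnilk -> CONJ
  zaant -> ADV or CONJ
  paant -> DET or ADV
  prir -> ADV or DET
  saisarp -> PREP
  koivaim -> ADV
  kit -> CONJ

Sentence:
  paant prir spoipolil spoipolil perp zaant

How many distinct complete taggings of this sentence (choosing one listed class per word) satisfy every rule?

12

Candidates per position — 1:paant {DET,ADV}; 2:prir {ADV,DET}; 3:spoipolil {ADV,DET}; 4:spoipolil {ADV,DET}; 5:perp {DET}; 6:zaant {ADV,CONJ}.
There are 32 candidate sequences in total.
Checking each against the rules leaves 12 sequences.
Count = 12.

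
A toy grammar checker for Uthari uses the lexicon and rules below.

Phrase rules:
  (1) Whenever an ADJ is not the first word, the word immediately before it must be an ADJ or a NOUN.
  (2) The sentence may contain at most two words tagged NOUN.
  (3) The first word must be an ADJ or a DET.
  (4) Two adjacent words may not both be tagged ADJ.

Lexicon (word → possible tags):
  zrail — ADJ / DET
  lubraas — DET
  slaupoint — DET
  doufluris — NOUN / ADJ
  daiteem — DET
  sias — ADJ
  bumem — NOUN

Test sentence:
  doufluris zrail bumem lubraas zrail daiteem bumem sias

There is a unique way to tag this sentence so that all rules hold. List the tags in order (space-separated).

Candidates per position — 1:doufluris {NOUN,ADJ}; 2:zrail {ADJ,DET}; 3:bumem {NOUN}; 4:lubraas {DET}; 5:zrail {ADJ,DET}; 6:daiteem {DET}; 7:bumem {NOUN}; 8:sias {ADJ}.
Word 1 cannot be NOUN — rule 2 would then fail for every completion. It is ADJ.
Word 2 cannot be ADJ — rule 4 would then fail for every completion. It is DET.
Word 5 cannot be ADJ — rule 1 would then fail for every completion. It is DET.
That leaves exactly one tagging: ADJ DET NOUN DET DET DET NOUN ADJ.
Checking: rule 1 ✓; rule 2 ✓; rule 3 ✓; rule 4 ✓.

ADJ DET NOUN DET DET DET NOUN ADJ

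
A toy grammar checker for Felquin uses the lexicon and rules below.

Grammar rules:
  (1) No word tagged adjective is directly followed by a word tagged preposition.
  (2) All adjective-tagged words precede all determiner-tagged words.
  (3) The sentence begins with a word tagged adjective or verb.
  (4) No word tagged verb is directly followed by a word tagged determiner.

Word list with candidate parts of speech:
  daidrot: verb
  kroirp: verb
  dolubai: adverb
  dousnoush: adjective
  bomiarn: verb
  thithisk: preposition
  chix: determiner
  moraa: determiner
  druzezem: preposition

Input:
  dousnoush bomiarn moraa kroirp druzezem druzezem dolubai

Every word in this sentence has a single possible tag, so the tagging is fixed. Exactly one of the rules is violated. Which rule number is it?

4

Fixed tagging: adjective verb determiner verb preposition preposition adverb.
Applying the rules: R1 ok, R2 ok, R3 ok, R4 fails.
Only rule 4 fails.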